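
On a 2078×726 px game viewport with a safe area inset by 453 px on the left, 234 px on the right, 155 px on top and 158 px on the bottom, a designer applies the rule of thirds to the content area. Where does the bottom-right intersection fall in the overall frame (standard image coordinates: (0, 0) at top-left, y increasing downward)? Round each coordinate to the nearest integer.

Content width = 2078 − 453 − 234 = 1391 px; content height = 726 − 155 − 158 = 413 px.
Bottom-right is two-thirds across and two-thirds down within the content area.
x = 453 + 2 × 1391/3 = 453 + 927.33 ≈ 1380
y = 155 + 2 × 413/3 = 155 + 275.33 ≈ 430

(1380, 430)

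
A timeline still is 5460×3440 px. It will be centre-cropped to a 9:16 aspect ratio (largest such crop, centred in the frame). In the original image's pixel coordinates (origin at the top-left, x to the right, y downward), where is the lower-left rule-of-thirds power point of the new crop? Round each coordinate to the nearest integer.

x = 2408 px, y = 2293 px

5460/3440 > 9/16, so the 9:16 crop keeps the full height 3440 and trims width to 3440 × 9/16 = 1935.00 px.
Left offset = (5460 − 1935.00)/2 = 1762.50 px; top offset = 0.
Lower-left is one-third across and two-thirds down within the crop:
x = 1762.50 + 1 × 1935.00/3 ≈ 2408; y = 0.00 + 2 × 3440.00/3 ≈ 2293.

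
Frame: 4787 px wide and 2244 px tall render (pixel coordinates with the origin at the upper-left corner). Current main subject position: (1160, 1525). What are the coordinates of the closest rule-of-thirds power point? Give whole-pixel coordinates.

(1596, 1496)

Third lines: x ∈ {1596, 3191}, y ∈ {748, 1496}.
1160 is closer to x = 1596; 1525 is closer to y = 1496.
So the nearest intersection is the lower-left power point.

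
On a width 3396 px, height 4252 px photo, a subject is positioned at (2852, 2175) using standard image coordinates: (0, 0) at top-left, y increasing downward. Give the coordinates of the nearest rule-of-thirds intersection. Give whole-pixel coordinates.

Third lines: x ∈ {1132, 2264}, y ∈ {1417, 2835}.
2852 is closer to x = 2264; 2175 is closer to y = 2835.
So the nearest intersection is the lower-right power point.

(2264, 2835)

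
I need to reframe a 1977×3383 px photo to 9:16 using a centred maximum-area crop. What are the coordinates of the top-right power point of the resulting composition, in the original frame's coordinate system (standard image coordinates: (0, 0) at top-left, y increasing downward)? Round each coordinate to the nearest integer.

x = 1306 px, y = 1128 px

1977/3383 > 9/16, so the 9:16 crop keeps the full height 3383 and trims width to 3383 × 9/16 = 1902.94 px.
Left offset = (1977 − 1902.94)/2 = 37.03 px; top offset = 0.
Top-right is two-thirds across and one-third down within the crop:
x = 37.03 + 2 × 1902.94/3 ≈ 1306; y = 0.00 + 1 × 3383.00/3 ≈ 1128.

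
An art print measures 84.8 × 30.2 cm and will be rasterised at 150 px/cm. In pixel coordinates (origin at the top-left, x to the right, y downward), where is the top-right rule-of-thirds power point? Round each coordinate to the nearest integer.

(8480, 1510)

In pixels the canvas is 84.8 × 150 = 12720 wide and 30.2 × 150 = 4530 tall.
The top-right point is two-thirds across and one-third down:
x = 2 × 12720/3 ≈ 8480; y = 1 × 4530/3 ≈ 1510.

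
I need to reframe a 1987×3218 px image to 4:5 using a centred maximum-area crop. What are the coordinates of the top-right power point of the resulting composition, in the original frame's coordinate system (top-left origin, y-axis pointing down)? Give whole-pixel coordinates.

1987/3218 < 4/5, so the 4:5 crop keeps the full width 1987 and trims height to 1987 × 5/4 = 2483.75 px.
Top offset = (3218 − 2483.75)/2 = 367.12 px; left offset = 0.
Top-right is two-thirds across and one-third down within the crop:
x = 0.00 + 2 × 1987.00/3 ≈ 1325; y = 367.12 + 1 × 2483.75/3 ≈ 1195.

(1325, 1195)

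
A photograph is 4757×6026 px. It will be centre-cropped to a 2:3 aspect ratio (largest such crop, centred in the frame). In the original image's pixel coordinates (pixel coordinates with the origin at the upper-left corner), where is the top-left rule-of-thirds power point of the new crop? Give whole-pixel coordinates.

4757/6026 > 2/3, so the 2:3 crop keeps the full height 6026 and trims width to 6026 × 2/3 = 4017.33 px.
Left offset = (4757 − 4017.33)/2 = 369.83 px; top offset = 0.
Top-left is one-third across and one-third down within the crop:
x = 369.83 + 1 × 4017.33/3 ≈ 1709; y = 0.00 + 1 × 6026.00/3 ≈ 2009.

x = 1709 px, y = 2009 px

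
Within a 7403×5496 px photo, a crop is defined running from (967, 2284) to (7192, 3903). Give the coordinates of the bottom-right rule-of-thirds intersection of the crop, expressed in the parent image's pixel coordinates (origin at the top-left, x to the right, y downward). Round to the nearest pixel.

(5117, 3363)

Crop width = 7192 − 967 = 6225 px; one third is 2075.00 px.
Crop height = 3903 − 2284 = 1619 px; one third is 539.67 px.
The bottom-right point is two-thirds across and two-thirds down within the crop:
x = 967 + 2 × 2075.00 ≈ 5117; y = 2284 + 2 × 539.67 ≈ 3363.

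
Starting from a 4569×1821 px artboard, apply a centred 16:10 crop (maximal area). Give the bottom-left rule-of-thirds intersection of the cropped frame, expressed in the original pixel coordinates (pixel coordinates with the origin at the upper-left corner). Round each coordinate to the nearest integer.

4569/1821 > 16/10, so the 16:10 crop keeps the full height 1821 and trims width to 1821 × 16/10 = 2913.60 px.
Left offset = (4569 − 2913.60)/2 = 827.70 px; top offset = 0.
Bottom-left is one-third across and two-thirds down within the crop:
x = 827.70 + 1 × 2913.60/3 ≈ 1799; y = 0.00 + 2 × 1821.00/3 ≈ 1214.

x = 1799 px, y = 1214 px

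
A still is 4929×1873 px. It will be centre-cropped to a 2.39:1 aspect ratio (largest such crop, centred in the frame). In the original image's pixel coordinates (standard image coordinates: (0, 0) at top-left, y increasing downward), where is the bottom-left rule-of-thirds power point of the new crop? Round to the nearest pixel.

(1718, 1249)

4929/1873 > 2.39/1, so the 2.39:1 crop keeps the full height 1873 and trims width to 1873 × 2.39/1 = 4476.47 px.
Left offset = (4929 − 4476.47)/2 = 226.26 px; top offset = 0.
Bottom-left is one-third across and two-thirds down within the crop:
x = 226.26 + 1 × 4476.47/3 ≈ 1718; y = 0.00 + 2 × 1873.00/3 ≈ 1249.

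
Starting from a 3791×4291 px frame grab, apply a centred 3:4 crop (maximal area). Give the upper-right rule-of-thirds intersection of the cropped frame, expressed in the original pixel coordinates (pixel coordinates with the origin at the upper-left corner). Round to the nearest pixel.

3791/4291 > 3/4, so the 3:4 crop keeps the full height 4291 and trims width to 4291 × 3/4 = 3218.25 px.
Left offset = (3791 − 3218.25)/2 = 286.38 px; top offset = 0.
Upper-right is two-thirds across and one-third down within the crop:
x = 286.38 + 2 × 3218.25/3 ≈ 2432; y = 0.00 + 1 × 4291.00/3 ≈ 1430.

(2432, 1430)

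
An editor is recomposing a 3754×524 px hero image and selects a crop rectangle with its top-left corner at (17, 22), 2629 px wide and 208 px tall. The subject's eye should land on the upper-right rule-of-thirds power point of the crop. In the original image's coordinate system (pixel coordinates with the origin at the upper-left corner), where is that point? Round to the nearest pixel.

One third of the crop width 2629 is 876.33 px.
One third of the crop height 208 is 69.33 px.
The upper-right point is two-thirds across and one-third down within the crop:
x = 17 + 2 × 876.33 ≈ 1770; y = 22 + 1 × 69.33 ≈ 91.

(1770, 91)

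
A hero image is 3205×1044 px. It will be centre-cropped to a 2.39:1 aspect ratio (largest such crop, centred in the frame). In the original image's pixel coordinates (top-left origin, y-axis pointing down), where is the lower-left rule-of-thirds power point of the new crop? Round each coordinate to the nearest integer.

3205/1044 > 2.39/1, so the 2.39:1 crop keeps the full height 1044 and trims width to 1044 × 2.39/1 = 2495.16 px.
Left offset = (3205 − 2495.16)/2 = 354.92 px; top offset = 0.
Lower-left is one-third across and two-thirds down within the crop:
x = 354.92 + 1 × 2495.16/3 ≈ 1187; y = 0.00 + 2 × 1044.00/3 ≈ 696.

(1187, 696)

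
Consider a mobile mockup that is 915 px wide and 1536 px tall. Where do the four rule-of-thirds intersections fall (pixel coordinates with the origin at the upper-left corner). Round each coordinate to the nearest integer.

(305, 512), (610, 512), (305, 1024), (610, 1024)

One third of 915 is 305; one third of 1536 is 512.
Vertical third lines at x = 305 and x = 610; horizontal third lines at y = 512 and y = 1024.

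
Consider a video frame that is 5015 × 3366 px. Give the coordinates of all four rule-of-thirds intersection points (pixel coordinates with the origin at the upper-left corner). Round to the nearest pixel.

(1672, 1122), (3343, 1122), (1672, 2244), (3343, 2244)

One third of 5015 is 1671.67; one third of 3366 is 1122.
Vertical third lines at x = 1672 and x = 3343; horizontal third lines at y = 1122 and y = 2244.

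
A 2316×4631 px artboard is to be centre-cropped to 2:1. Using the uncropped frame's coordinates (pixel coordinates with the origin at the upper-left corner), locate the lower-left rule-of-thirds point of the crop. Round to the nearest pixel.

x = 772 px, y = 2509 px

2316/4631 < 2/1, so the 2:1 crop keeps the full width 2316 and trims height to 2316 × 1/2 = 1158.00 px.
Top offset = (4631 − 1158.00)/2 = 1736.50 px; left offset = 0.
Lower-left is one-third across and two-thirds down within the crop:
x = 0.00 + 1 × 2316.00/3 ≈ 772; y = 1736.50 + 2 × 1158.00/3 ≈ 2509.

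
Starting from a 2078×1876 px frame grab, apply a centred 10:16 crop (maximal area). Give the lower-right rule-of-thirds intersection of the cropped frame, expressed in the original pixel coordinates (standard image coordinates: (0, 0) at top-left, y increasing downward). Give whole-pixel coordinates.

2078/1876 > 10/16, so the 10:16 crop keeps the full height 1876 and trims width to 1876 × 10/16 = 1172.50 px.
Left offset = (2078 − 1172.50)/2 = 452.75 px; top offset = 0.
Lower-right is two-thirds across and two-thirds down within the crop:
x = 452.75 + 2 × 1172.50/3 ≈ 1234; y = 0.00 + 2 × 1876.00/3 ≈ 1251.

(1234, 1251)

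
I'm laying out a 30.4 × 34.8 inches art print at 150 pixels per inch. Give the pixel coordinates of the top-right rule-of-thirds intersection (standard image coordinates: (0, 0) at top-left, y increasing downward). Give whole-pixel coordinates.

In pixels the canvas is 30.4 × 150 = 4560 wide and 34.8 × 150 = 5220 tall.
The top-right point is two-thirds across and one-third down:
x = 2 × 4560/3 ≈ 3040; y = 1 × 5220/3 ≈ 1740.

x = 3040 px, y = 1740 px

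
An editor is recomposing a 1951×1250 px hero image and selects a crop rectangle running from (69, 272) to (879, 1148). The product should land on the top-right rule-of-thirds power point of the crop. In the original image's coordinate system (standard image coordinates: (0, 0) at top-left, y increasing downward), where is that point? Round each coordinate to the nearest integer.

Crop width = 879 − 69 = 810 px; one third is 270.00 px.
Crop height = 1148 − 272 = 876 px; one third is 292.00 px.
The top-right point is two-thirds across and one-third down within the crop:
x = 69 + 2 × 270.00 ≈ 609; y = 272 + 1 × 292.00 ≈ 564.

x = 609 px, y = 564 px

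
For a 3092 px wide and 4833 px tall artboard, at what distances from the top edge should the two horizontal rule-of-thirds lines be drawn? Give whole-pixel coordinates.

y = 1611 px and y = 3222 px

4833 / 3 = 1611, so the horizontal lines sit at one and two thirds of 4833.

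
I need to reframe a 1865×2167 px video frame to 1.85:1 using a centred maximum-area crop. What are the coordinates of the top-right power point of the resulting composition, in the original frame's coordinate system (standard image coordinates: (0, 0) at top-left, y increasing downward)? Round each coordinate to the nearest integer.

1865/2167 < 1.85/1, so the 1.85:1 crop keeps the full width 1865 and trims height to 1865 × 1/1.85 = 1008.11 px.
Top offset = (2167 − 1008.11)/2 = 579.45 px; left offset = 0.
Top-right is two-thirds across and one-third down within the crop:
x = 0.00 + 2 × 1865.00/3 ≈ 1243; y = 579.45 + 1 × 1008.11/3 ≈ 915.

x = 1243 px, y = 915 px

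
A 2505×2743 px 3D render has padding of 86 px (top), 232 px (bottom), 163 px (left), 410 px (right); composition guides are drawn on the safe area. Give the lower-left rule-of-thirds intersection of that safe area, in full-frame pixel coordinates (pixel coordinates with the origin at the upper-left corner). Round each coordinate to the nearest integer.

Content width = 2505 − 163 − 410 = 1932 px; content height = 2743 − 86 − 232 = 2425 px.
Lower-left is one-third across and two-thirds down within the safe area.
x = 163 + 1 × 1932/3 = 163 + 644.00 ≈ 807
y = 86 + 2 × 2425/3 = 86 + 1616.67 ≈ 1703

(807, 1703)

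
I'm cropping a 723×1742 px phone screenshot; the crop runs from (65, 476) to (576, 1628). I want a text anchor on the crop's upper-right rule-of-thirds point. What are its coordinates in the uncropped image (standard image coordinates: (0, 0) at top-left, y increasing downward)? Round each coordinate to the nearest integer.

(406, 860)

Crop width = 576 − 65 = 511 px; one third is 170.33 px.
Crop height = 1628 − 476 = 1152 px; one third is 384.00 px.
The upper-right point is two-thirds across and one-third down within the crop:
x = 65 + 2 × 170.33 ≈ 406; y = 476 + 1 × 384.00 ≈ 860.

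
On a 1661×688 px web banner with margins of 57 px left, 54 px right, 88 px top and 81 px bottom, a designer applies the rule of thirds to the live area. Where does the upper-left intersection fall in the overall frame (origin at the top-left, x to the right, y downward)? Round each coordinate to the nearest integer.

(574, 261)

Content width = 1661 − 57 − 54 = 1550 px; content height = 688 − 88 − 81 = 519 px.
Upper-left is one-third across and one-third down within the live area.
x = 57 + 1 × 1550/3 = 57 + 516.67 ≈ 574
y = 88 + 1 × 519/3 = 88 + 173.00 ≈ 261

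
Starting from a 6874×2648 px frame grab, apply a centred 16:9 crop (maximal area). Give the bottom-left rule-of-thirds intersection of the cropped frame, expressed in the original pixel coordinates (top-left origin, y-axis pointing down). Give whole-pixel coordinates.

x = 2652 px, y = 1765 px

6874/2648 > 16/9, so the 16:9 crop keeps the full height 2648 and trims width to 2648 × 16/9 = 4707.56 px.
Left offset = (6874 − 4707.56)/2 = 1083.22 px; top offset = 0.
Bottom-left is one-third across and two-thirds down within the crop:
x = 1083.22 + 1 × 4707.56/3 ≈ 2652; y = 0.00 + 2 × 2648.00/3 ≈ 1765.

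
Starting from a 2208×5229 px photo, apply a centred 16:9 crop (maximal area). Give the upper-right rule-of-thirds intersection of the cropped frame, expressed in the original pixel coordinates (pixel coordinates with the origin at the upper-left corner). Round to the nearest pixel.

(1472, 2408)

2208/5229 < 16/9, so the 16:9 crop keeps the full width 2208 and trims height to 2208 × 9/16 = 1242.00 px.
Top offset = (5229 − 1242.00)/2 = 1993.50 px; left offset = 0.
Upper-right is two-thirds across and one-third down within the crop:
x = 0.00 + 2 × 2208.00/3 ≈ 1472; y = 1993.50 + 1 × 1242.00/3 ≈ 2408.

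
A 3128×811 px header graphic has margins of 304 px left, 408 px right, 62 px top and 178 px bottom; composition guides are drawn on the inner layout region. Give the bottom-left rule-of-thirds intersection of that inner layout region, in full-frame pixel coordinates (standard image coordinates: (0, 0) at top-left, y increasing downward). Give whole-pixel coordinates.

Content width = 3128 − 304 − 408 = 2416 px; content height = 811 − 62 − 178 = 571 px.
Bottom-left is one-third across and two-thirds down within the inner layout region.
x = 304 + 1 × 2416/3 = 304 + 805.33 ≈ 1109
y = 62 + 2 × 571/3 = 62 + 380.67 ≈ 443

x = 1109 px, y = 443 px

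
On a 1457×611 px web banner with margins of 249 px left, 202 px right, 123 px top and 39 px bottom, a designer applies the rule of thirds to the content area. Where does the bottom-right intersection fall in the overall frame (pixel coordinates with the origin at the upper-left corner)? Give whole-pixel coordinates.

(920, 422)

Content width = 1457 − 249 − 202 = 1006 px; content height = 611 − 123 − 39 = 449 px.
Bottom-right is two-thirds across and two-thirds down within the content area.
x = 249 + 2 × 1006/3 = 249 + 670.67 ≈ 920
y = 123 + 2 × 449/3 = 123 + 299.33 ≈ 422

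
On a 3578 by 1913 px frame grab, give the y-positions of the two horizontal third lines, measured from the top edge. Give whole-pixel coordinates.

1913 / 3 = 637.67, so the horizontal lines sit at one and two thirds of 1913.

y = 638 px and y = 1275 px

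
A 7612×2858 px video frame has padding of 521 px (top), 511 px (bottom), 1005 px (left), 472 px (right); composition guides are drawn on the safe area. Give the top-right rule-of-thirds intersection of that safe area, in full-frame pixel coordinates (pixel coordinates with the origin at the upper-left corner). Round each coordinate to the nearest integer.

(5095, 1130)

Content width = 7612 − 1005 − 472 = 6135 px; content height = 2858 − 521 − 511 = 1826 px.
Top-right is two-thirds across and one-third down within the safe area.
x = 1005 + 2 × 6135/3 = 1005 + 4090.00 ≈ 5095
y = 521 + 1 × 1826/3 = 521 + 608.67 ≈ 1130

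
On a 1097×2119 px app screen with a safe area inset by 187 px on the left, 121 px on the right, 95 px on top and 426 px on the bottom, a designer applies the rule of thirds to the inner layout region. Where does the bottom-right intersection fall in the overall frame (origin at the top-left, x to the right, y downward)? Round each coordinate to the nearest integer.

Content width = 1097 − 187 − 121 = 789 px; content height = 2119 − 95 − 426 = 1598 px.
Bottom-right is two-thirds across and two-thirds down within the inner layout region.
x = 187 + 2 × 789/3 = 187 + 526.00 ≈ 713
y = 95 + 2 × 1598/3 = 95 + 1065.33 ≈ 1160

x = 713 px, y = 1160 px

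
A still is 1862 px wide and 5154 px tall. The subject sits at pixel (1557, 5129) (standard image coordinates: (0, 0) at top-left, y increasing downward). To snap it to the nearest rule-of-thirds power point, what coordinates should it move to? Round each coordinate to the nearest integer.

x = 1241 px, y = 3436 px

Third lines: x ∈ {621, 1241}, y ∈ {1718, 3436}.
1557 is closer to x = 1241; 5129 is closer to y = 3436.
So the nearest intersection is the lower-right power point.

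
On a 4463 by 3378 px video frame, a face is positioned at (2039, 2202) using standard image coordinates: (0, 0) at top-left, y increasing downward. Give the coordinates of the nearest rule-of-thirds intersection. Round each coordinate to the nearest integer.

Third lines: x ∈ {1488, 2975}, y ∈ {1126, 2252}.
2039 is closer to x = 1488; 2202 is closer to y = 2252.
So the nearest intersection is the lower-left power point.

x = 1488 px, y = 2252 px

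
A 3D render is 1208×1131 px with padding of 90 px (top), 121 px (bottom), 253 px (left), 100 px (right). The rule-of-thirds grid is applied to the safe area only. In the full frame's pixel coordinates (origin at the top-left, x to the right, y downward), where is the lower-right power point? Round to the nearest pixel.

Content width = 1208 − 253 − 100 = 855 px; content height = 1131 − 90 − 121 = 920 px.
Lower-right is two-thirds across and two-thirds down within the safe area.
x = 253 + 2 × 855/3 = 253 + 570.00 ≈ 823
y = 90 + 2 × 920/3 = 90 + 613.33 ≈ 703

x = 823 px, y = 703 px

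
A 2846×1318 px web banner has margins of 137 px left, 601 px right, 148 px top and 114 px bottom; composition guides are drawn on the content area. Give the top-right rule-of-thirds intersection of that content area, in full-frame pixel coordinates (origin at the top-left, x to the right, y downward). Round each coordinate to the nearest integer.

Content width = 2846 − 137 − 601 = 2108 px; content height = 1318 − 148 − 114 = 1056 px.
Top-right is two-thirds across and one-third down within the content area.
x = 137 + 2 × 2108/3 = 137 + 1405.33 ≈ 1542
y = 148 + 1 × 1056/3 = 148 + 352.00 ≈ 500

x = 1542 px, y = 500 px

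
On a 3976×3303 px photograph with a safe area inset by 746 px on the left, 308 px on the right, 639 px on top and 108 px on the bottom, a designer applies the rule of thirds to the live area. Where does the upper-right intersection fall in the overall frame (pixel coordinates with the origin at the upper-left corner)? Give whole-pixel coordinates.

Content width = 3976 − 746 − 308 = 2922 px; content height = 3303 − 639 − 108 = 2556 px.
Upper-right is two-thirds across and one-third down within the live area.
x = 746 + 2 × 2922/3 = 746 + 1948.00 ≈ 2694
y = 639 + 1 × 2556/3 = 639 + 852.00 ≈ 1491

(2694, 1491)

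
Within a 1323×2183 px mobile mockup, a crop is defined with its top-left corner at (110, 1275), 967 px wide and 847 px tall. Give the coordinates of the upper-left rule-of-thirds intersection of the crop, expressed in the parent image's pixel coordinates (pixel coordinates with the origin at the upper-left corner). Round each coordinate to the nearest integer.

One third of the crop width 967 is 322.33 px.
One third of the crop height 847 is 282.33 px.
The upper-left point is one-third across and one-third down within the crop:
x = 110 + 1 × 322.33 ≈ 432; y = 1275 + 1 × 282.33 ≈ 1557.

x = 432 px, y = 1557 px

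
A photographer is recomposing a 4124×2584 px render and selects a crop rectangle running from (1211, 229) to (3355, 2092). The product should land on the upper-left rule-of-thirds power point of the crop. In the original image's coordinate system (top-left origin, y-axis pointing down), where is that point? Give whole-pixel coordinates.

(1926, 850)

Crop width = 3355 − 1211 = 2144 px; one third is 714.67 px.
Crop height = 2092 − 229 = 1863 px; one third is 621.00 px.
The upper-left point is one-third across and one-third down within the crop:
x = 1211 + 1 × 714.67 ≈ 1926; y = 229 + 1 × 621.00 ≈ 850.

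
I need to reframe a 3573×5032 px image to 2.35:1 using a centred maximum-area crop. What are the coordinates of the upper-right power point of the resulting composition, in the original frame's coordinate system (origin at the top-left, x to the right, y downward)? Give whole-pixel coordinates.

3573/5032 < 2.35/1, so the 2.35:1 crop keeps the full width 3573 and trims height to 3573 × 1/2.35 = 1520.43 px.
Top offset = (5032 − 1520.43)/2 = 1755.79 px; left offset = 0.
Upper-right is two-thirds across and one-third down within the crop:
x = 0.00 + 2 × 3573.00/3 ≈ 2382; y = 1755.79 + 1 × 1520.43/3 ≈ 2263.

x = 2382 px, y = 2263 px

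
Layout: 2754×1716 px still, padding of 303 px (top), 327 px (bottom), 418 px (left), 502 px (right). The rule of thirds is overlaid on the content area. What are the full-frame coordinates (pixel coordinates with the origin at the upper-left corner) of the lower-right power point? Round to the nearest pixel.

Content width = 2754 − 418 − 502 = 1834 px; content height = 1716 − 303 − 327 = 1086 px.
Lower-right is two-thirds across and two-thirds down within the content area.
x = 418 + 2 × 1834/3 = 418 + 1222.67 ≈ 1641
y = 303 + 2 × 1086/3 = 303 + 724.00 ≈ 1027

(1641, 1027)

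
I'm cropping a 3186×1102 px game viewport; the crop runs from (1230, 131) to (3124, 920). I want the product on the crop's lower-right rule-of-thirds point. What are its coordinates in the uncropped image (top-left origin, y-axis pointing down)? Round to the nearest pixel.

Crop width = 3124 − 1230 = 1894 px; one third is 631.33 px.
Crop height = 920 − 131 = 789 px; one third is 263.00 px.
The lower-right point is two-thirds across and two-thirds down within the crop:
x = 1230 + 2 × 631.33 ≈ 2493; y = 131 + 2 × 263.00 ≈ 657.

x = 2493 px, y = 657 px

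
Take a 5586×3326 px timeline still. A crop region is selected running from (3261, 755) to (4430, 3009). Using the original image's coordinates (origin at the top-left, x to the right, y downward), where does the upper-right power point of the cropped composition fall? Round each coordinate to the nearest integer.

x = 4040 px, y = 1506 px

Crop width = 4430 − 3261 = 1169 px; one third is 389.67 px.
Crop height = 3009 − 755 = 2254 px; one third is 751.33 px.
The upper-right point is two-thirds across and one-third down within the crop:
x = 3261 + 2 × 389.67 ≈ 4040; y = 755 + 1 × 751.33 ≈ 1506.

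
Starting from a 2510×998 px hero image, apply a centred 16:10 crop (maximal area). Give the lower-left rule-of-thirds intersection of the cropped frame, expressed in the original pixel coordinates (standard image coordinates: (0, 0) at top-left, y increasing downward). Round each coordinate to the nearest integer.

2510/998 > 16/10, so the 16:10 crop keeps the full height 998 and trims width to 998 × 16/10 = 1596.80 px.
Left offset = (2510 − 1596.80)/2 = 456.60 px; top offset = 0.
Lower-left is one-third across and two-thirds down within the crop:
x = 456.60 + 1 × 1596.80/3 ≈ 989; y = 0.00 + 2 × 998.00/3 ≈ 665.

x = 989 px, y = 665 px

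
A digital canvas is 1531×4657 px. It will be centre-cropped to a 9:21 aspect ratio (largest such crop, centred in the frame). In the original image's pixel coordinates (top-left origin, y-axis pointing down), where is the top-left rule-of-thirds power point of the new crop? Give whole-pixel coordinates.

(510, 1733)

1531/4657 < 9/21, so the 9:21 crop keeps the full width 1531 and trims height to 1531 × 21/9 = 3572.33 px.
Top offset = (4657 − 3572.33)/2 = 542.33 px; left offset = 0.
Top-left is one-third across and one-third down within the crop:
x = 0.00 + 1 × 1531.00/3 ≈ 510; y = 542.33 + 1 × 3572.33/3 ≈ 1733.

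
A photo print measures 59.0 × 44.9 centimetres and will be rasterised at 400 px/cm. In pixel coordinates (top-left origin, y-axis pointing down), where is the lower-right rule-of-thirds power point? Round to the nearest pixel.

In pixels the canvas is 59.0 × 400 = 23600 wide and 44.9 × 400 = 17960 tall.
The lower-right point is two-thirds across and two-thirds down:
x = 2 × 23600/3 ≈ 15733; y = 2 × 17960/3 ≈ 11973.

(15733, 11973)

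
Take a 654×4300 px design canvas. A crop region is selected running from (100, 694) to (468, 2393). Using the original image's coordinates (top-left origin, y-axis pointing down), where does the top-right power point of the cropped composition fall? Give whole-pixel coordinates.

Crop width = 468 − 100 = 368 px; one third is 122.67 px.
Crop height = 2393 − 694 = 1699 px; one third is 566.33 px.
The top-right point is two-thirds across and one-third down within the crop:
x = 100 + 2 × 122.67 ≈ 345; y = 694 + 1 × 566.33 ≈ 1260.

x = 345 px, y = 1260 px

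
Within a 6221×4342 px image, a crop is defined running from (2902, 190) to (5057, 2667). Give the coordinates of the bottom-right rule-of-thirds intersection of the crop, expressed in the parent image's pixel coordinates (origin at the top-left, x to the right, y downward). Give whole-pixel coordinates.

Crop width = 5057 − 2902 = 2155 px; one third is 718.33 px.
Crop height = 2667 − 190 = 2477 px; one third is 825.67 px.
The bottom-right point is two-thirds across and two-thirds down within the crop:
x = 2902 + 2 × 718.33 ≈ 4339; y = 190 + 2 × 825.67 ≈ 1841.

x = 4339 px, y = 1841 px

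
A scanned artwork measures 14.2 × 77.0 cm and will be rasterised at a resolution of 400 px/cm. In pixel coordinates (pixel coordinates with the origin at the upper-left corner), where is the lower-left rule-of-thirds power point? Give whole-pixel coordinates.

(1893, 20533)

In pixels the canvas is 14.2 × 400 = 5680 wide and 77.0 × 400 = 30800 tall.
The lower-left point is one-third across and two-thirds down:
x = 1 × 5680/3 ≈ 1893; y = 2 × 30800/3 ≈ 20533.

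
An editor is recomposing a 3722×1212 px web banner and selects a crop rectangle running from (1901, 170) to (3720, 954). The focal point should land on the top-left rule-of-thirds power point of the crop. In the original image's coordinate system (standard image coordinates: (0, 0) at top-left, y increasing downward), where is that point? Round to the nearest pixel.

Crop width = 3720 − 1901 = 1819 px; one third is 606.33 px.
Crop height = 954 − 170 = 784 px; one third is 261.33 px.
The top-left point is one-third across and one-third down within the crop:
x = 1901 + 1 × 606.33 ≈ 2507; y = 170 + 1 × 261.33 ≈ 431.

x = 2507 px, y = 431 px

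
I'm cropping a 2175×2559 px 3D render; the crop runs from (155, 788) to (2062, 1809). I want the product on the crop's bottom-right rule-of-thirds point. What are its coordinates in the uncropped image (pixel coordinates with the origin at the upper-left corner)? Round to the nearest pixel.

Crop width = 2062 − 155 = 1907 px; one third is 635.67 px.
Crop height = 1809 − 788 = 1021 px; one third is 340.33 px.
The bottom-right point is two-thirds across and two-thirds down within the crop:
x = 155 + 2 × 635.67 ≈ 1426; y = 788 + 2 × 340.33 ≈ 1469.

x = 1426 px, y = 1469 px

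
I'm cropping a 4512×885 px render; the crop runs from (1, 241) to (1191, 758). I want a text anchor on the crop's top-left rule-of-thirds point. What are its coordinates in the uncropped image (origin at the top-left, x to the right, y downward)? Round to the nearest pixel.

(398, 413)

Crop width = 1191 − 1 = 1190 px; one third is 396.67 px.
Crop height = 758 − 241 = 517 px; one third is 172.33 px.
The top-left point is one-third across and one-third down within the crop:
x = 1 + 1 × 396.67 ≈ 398; y = 241 + 1 × 172.33 ≈ 413.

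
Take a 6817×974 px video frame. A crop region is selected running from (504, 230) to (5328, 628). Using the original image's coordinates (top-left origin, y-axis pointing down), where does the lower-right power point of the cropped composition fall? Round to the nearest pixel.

x = 3720 px, y = 495 px

Crop width = 5328 − 504 = 4824 px; one third is 1608.00 px.
Crop height = 628 − 230 = 398 px; one third is 132.67 px.
The lower-right point is two-thirds across and two-thirds down within the crop:
x = 504 + 2 × 1608.00 ≈ 3720; y = 230 + 2 × 132.67 ≈ 495.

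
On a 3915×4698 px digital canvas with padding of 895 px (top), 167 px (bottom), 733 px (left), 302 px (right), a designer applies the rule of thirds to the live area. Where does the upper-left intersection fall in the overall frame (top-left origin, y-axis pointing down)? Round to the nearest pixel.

Content width = 3915 − 733 − 302 = 2880 px; content height = 4698 − 895 − 167 = 3636 px.
Upper-left is one-third across and one-third down within the live area.
x = 733 + 1 × 2880/3 = 733 + 960.00 ≈ 1693
y = 895 + 1 × 3636/3 = 895 + 1212.00 ≈ 2107

x = 1693 px, y = 2107 px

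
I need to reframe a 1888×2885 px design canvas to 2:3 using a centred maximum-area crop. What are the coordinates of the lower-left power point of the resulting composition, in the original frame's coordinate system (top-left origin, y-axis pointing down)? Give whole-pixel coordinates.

(629, 1915)

1888/2885 < 2/3, so the 2:3 crop keeps the full width 1888 and trims height to 1888 × 3/2 = 2832.00 px.
Top offset = (2885 − 2832.00)/2 = 26.50 px; left offset = 0.
Lower-left is one-third across and two-thirds down within the crop:
x = 0.00 + 1 × 1888.00/3 ≈ 629; y = 26.50 + 2 × 2832.00/3 ≈ 1915.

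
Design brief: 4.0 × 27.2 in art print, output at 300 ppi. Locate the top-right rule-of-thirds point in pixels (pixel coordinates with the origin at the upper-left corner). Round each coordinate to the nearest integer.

x = 800 px, y = 2720 px

In pixels the canvas is 4.0 × 300 = 1200 wide and 27.2 × 300 = 8160 tall.
The top-right point is two-thirds across and one-third down:
x = 2 × 1200/3 ≈ 800; y = 1 × 8160/3 ≈ 2720.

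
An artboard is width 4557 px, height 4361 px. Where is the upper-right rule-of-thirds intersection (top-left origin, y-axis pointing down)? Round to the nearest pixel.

x = 3038 px, y = 1454 px

The upper-right point sits two-thirds of the way across and one-third of the way down.
x = 2 × 4557/3 ≈ 3038; y = 1 × 4361/3 ≈ 1454.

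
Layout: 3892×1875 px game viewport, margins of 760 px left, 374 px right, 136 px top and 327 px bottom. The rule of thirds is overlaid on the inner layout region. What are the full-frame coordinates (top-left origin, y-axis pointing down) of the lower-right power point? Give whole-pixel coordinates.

(2599, 1077)

Content width = 3892 − 760 − 374 = 2758 px; content height = 1875 − 136 − 327 = 1412 px.
Lower-right is two-thirds across and two-thirds down within the inner layout region.
x = 760 + 2 × 2758/3 = 760 + 1838.67 ≈ 2599
y = 136 + 2 × 1412/3 = 136 + 941.33 ≈ 1077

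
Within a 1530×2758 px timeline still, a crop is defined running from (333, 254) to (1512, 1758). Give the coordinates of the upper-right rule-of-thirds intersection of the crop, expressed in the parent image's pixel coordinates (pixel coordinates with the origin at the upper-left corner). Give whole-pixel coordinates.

(1119, 755)

Crop width = 1512 − 333 = 1179 px; one third is 393.00 px.
Crop height = 1758 − 254 = 1504 px; one third is 501.33 px.
The upper-right point is two-thirds across and one-third down within the crop:
x = 333 + 2 × 393.00 ≈ 1119; y = 254 + 1 × 501.33 ≈ 755.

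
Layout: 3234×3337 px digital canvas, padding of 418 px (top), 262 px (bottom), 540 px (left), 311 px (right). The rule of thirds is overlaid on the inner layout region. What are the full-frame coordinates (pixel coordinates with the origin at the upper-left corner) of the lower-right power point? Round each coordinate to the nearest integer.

Content width = 3234 − 540 − 311 = 2383 px; content height = 3337 − 418 − 262 = 2657 px.
Lower-right is two-thirds across and two-thirds down within the inner layout region.
x = 540 + 2 × 2383/3 = 540 + 1588.67 ≈ 2129
y = 418 + 2 × 2657/3 = 418 + 1771.33 ≈ 2189

(2129, 2189)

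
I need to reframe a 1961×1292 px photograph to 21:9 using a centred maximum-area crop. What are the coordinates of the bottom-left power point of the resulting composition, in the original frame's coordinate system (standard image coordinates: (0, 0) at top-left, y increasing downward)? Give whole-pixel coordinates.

1961/1292 < 21/9, so the 21:9 crop keeps the full width 1961 and trims height to 1961 × 9/21 = 840.43 px.
Top offset = (1292 − 840.43)/2 = 225.79 px; left offset = 0.
Bottom-left is one-third across and two-thirds down within the crop:
x = 0.00 + 1 × 1961.00/3 ≈ 654; y = 225.79 + 2 × 840.43/3 ≈ 786.

x = 654 px, y = 786 px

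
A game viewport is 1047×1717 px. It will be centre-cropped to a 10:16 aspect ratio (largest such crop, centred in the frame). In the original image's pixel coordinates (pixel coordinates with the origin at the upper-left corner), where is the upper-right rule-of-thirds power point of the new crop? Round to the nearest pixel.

(698, 579)

1047/1717 < 10/16, so the 10:16 crop keeps the full width 1047 and trims height to 1047 × 16/10 = 1675.20 px.
Top offset = (1717 − 1675.20)/2 = 20.90 px; left offset = 0.
Upper-right is two-thirds across and one-third down within the crop:
x = 0.00 + 2 × 1047.00/3 ≈ 698; y = 20.90 + 1 × 1675.20/3 ≈ 579.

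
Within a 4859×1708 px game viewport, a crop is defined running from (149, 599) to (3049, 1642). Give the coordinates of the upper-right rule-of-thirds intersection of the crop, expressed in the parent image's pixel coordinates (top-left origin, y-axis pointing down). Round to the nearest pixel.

x = 2082 px, y = 947 px

Crop width = 3049 − 149 = 2900 px; one third is 966.67 px.
Crop height = 1642 − 599 = 1043 px; one third is 347.67 px.
The upper-right point is two-thirds across and one-third down within the crop:
x = 149 + 2 × 966.67 ≈ 2082; y = 599 + 1 × 347.67 ≈ 947.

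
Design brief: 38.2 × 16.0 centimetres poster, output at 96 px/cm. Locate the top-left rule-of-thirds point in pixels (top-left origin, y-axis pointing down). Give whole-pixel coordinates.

In pixels the canvas is 38.2 × 96 = 3667.2 wide and 16.0 × 96 = 1536 tall.
The top-left point is one-third across and one-third down:
x = 1 × 3667.2/3 ≈ 1222; y = 1 × 1536/3 ≈ 512.

x = 1222 px, y = 512 px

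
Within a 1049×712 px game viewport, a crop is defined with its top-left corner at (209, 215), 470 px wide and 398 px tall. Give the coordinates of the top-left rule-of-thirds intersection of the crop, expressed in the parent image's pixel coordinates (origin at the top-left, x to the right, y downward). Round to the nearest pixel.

(366, 348)

One third of the crop width 470 is 156.67 px.
One third of the crop height 398 is 132.67 px.
The top-left point is one-third across and one-third down within the crop:
x = 209 + 1 × 156.67 ≈ 366; y = 215 + 1 × 132.67 ≈ 348.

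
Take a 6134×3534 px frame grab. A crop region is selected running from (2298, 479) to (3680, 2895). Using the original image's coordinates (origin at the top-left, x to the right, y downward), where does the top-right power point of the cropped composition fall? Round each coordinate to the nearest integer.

Crop width = 3680 − 2298 = 1382 px; one third is 460.67 px.
Crop height = 2895 − 479 = 2416 px; one third is 805.33 px.
The top-right point is two-thirds across and one-third down within the crop:
x = 2298 + 2 × 460.67 ≈ 3219; y = 479 + 1 × 805.33 ≈ 1284.

x = 3219 px, y = 1284 px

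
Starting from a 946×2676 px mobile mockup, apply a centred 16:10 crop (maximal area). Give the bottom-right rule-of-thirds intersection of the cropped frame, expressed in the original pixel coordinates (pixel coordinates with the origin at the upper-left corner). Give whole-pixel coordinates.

x = 631 px, y = 1437 px

946/2676 < 16/10, so the 16:10 crop keeps the full width 946 and trims height to 946 × 10/16 = 591.25 px.
Top offset = (2676 − 591.25)/2 = 1042.38 px; left offset = 0.
Bottom-right is two-thirds across and two-thirds down within the crop:
x = 0.00 + 2 × 946.00/3 ≈ 631; y = 1042.38 + 2 × 591.25/3 ≈ 1437.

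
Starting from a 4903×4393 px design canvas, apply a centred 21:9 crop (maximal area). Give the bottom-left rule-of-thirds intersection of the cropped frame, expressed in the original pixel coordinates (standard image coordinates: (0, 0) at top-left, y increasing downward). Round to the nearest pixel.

(1634, 2547)

4903/4393 < 21/9, so the 21:9 crop keeps the full width 4903 and trims height to 4903 × 9/21 = 2101.29 px.
Top offset = (4393 − 2101.29)/2 = 1145.86 px; left offset = 0.
Bottom-left is one-third across and two-thirds down within the crop:
x = 0.00 + 1 × 4903.00/3 ≈ 1634; y = 1145.86 + 2 × 2101.29/3 ≈ 2547.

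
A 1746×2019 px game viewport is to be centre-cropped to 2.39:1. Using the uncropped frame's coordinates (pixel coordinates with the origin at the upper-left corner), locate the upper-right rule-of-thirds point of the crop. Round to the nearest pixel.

(1164, 888)

1746/2019 < 2.39/1, so the 2.39:1 crop keeps the full width 1746 and trims height to 1746 × 1/2.39 = 730.54 px.
Top offset = (2019 − 730.54)/2 = 644.23 px; left offset = 0.
Upper-right is two-thirds across and one-third down within the crop:
x = 0.00 + 2 × 1746.00/3 ≈ 1164; y = 644.23 + 1 × 730.54/3 ≈ 888.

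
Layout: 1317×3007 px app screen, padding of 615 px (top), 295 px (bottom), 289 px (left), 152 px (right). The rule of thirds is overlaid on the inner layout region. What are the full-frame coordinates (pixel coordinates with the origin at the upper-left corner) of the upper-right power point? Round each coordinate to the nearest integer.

Content width = 1317 − 289 − 152 = 876 px; content height = 3007 − 615 − 295 = 2097 px.
Upper-right is two-thirds across and one-third down within the inner layout region.
x = 289 + 2 × 876/3 = 289 + 584.00 ≈ 873
y = 615 + 1 × 2097/3 = 615 + 699.00 ≈ 1314

x = 873 px, y = 1314 px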